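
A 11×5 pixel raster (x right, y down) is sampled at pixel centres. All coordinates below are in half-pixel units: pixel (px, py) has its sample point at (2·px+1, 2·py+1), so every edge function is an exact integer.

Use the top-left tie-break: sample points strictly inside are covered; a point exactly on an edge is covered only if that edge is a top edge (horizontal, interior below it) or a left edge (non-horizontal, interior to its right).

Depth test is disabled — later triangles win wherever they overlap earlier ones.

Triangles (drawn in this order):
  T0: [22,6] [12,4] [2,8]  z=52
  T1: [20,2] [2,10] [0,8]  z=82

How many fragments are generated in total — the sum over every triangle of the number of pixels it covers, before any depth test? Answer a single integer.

T0:
  2·area = 60  (B↔C swapped to make it positive)
  edge (22, 6)→(2, 8): d=(-20,2) right/bottom  bias=-1
  edge (2, 8)→(12, 4): d=(10,-4) top-left  bias=+0
  edge (12, 4)→(22, 6): d=(10,2) right/bottom  bias=-1
    (3,1)@(7, 3): e=[90,-30,0] → .  [on edge]
    (5,2)@(11, 5): e=[42,6,12] → X
    (6,2)@(13, 5): e=[38,14,8] → X
    (7,2)@(15, 5): e=[34,22,4] → X
    (8,2)@(17, 5): e=[30,30,0] → .  [on edge]
    (2,3)@(5, 7): e=[14,2,44] → X
    (3,3)@(7, 7): e=[10,10,40] → X
    (4,3)@(9, 7): e=[6,18,36] → X
    (6,3)@(13, 7): e=[-2,34,28] → .
    (7,3)@(15, 7): e=[-6,42,24] → .
    (2,4)@(5, 9): e=[-26,22,64] → .
    (3,4)@(7, 9): e=[-30,30,60] → .
  covered (7 px):
    . . . . . . . . . . .
    . . . . . . . . . . .
    . . . . . X X X . . .
    . . X X X X . . . . .
    . . . . . . . . . . .
T1:
  2·area = 52
  edge (20, 2)→(2, 10): d=(-18,8) right/bottom  bias=-1
  edge (2, 10)→(0, 8): d=(-2,-2) top-left  bias=+0
  edge (0, 8)→(20, 2): d=(20,-6) top-left  bias=+0
    (8,1)@(17, 3): e=[6,44,2] → X
    (9,1)@(19, 3): e=[-10,48,14] → .
    (5,2)@(11, 5): e=[18,28,6] → X
    (6,2)@(13, 5): e=[2,32,18] → X
    (7,2)@(15, 5): e=[-14,36,30] → .
    (8,2)@(17, 5): e=[-30,40,42] → .
    (2,3)@(5, 7): e=[30,12,10] → X
    (3,3)@(7, 7): e=[14,16,22] → X
    (4,3)@(9, 7): e=[-2,20,34] → .
    (5,3)@(11, 7): e=[-18,24,46] → .
    (6,3)@(13, 7): e=[-34,28,58] → .
    (0,4)@(1, 9): e=[26,0,26] → X  [on edge]
  covered (7 px):
    . . . . . . . . . . .
    . . . . . . . . X . .
    . . . . . X X . . . .
    . . X X . . . . . . .
    X X . . . . . . . . .

Final: 14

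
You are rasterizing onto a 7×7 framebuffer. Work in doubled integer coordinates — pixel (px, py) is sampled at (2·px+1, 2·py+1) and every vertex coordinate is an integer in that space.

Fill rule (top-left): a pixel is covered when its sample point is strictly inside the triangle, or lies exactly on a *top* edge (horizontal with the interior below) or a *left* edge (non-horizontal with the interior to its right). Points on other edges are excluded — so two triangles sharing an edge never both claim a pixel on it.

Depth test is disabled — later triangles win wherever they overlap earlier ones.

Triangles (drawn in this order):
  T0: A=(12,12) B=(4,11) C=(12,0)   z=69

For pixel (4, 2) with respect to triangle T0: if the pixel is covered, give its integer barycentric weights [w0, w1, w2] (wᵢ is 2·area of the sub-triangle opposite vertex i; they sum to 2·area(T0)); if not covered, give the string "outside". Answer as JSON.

T0:
  2·area = 96
  edge (12, 12)→(4, 11): d=(-8,-1) top-left  bias=+0
  edge (4, 11)→(12, 0): d=(8,-11) top-left  bias=+0
  edge (12, 0)→(12, 12): d=(0,12) right/bottom  bias=-1
    (5,1)@(11, 3): e=[71,13,12] → X
    (6,1)@(13, 3): e=[73,35,-12] → .
    (4,2)@(9, 5): e=[53,7,36] → X
    (6,2)@(13, 5): e=[57,51,-12] → .
    (3,3)@(7, 7): e=[35,1,60] → X
    (6,3)@(13, 7): e=[41,67,-12] → .
    (3,4)@(7, 9): e=[19,17,60] → X
    (6,4)@(13, 9): e=[25,83,-12] → .
    (2,5)@(5, 11): e=[1,11,84] → X
    (6,5)@(13, 11): e=[9,99,-12] → .
    (2,6)@(5, 13): e=[-15,27,84] → .
    (3,6)@(7, 13): e=[-13,49,60] → .
  covered (13 px):
    . . . . . . .
    . . . . . X .
    . . . . X X .
    . . . X X X .
    . . . X X X .
    . . X X X X .
    . . . . . . .

Result: [7,36,53]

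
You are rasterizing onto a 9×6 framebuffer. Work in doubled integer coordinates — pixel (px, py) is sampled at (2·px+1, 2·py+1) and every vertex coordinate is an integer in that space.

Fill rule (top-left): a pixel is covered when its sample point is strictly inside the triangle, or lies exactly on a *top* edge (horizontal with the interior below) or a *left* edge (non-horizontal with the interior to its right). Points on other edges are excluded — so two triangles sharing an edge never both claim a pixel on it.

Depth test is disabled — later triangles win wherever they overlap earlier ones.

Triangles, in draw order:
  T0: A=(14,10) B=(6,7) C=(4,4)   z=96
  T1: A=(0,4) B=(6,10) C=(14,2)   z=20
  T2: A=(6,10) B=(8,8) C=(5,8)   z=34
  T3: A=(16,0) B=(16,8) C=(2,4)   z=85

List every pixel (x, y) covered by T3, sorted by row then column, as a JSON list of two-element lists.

T0:
  2·area = 18
  edge (14, 10)→(6, 7): d=(-8,-3) top-left  bias=+0
  edge (6, 7)→(4, 4): d=(-2,-3) top-left  bias=+0
  edge (4, 4)→(14, 10): d=(10,6) right/bottom  bias=-1
    (2,2)@(5, 5): e=[13,1,4] → X
    (3,2)@(7, 5): e=[19,7,-8] → .
    (2,3)@(5, 7): e=[-3,-3,24] → .
    (3,3)@(7, 7): e=[3,3,12] → X
    (4,3)@(9, 7): e=[9,9,0] → .  [on edge]
    (3,4)@(7, 9): e=[-13,-1,32] → .
  covered (2 px):
    . . . . . . . . .
    . . . . . . . . .
    . . X . . . . . .
    . . . X . . . . .
    . . . . . . . . .
    . . . . . . . . .
T1:
  2·area = 96  (B↔C swapped to make it positive)
  edge (0, 4)→(14, 2): d=(14,-2) top-left  bias=+0
  edge (14, 2)→(6, 10): d=(-8,8) right/bottom  bias=-1
  edge (6, 10)→(0, 4): d=(-6,-6) top-left  bias=+0
    (7,0)@(15, 1): e=[-12,0,108] → .  [on edge]
    (3,1)@(7, 3): e=[0,48,48] → X  [on edge]
    (4,1)@(9, 3): e=[4,32,60] → X
    (5,1)@(11, 3): e=[8,16,72] → X
    (6,1)@(13, 3): e=[12,0,84] → .  [on edge]
    (0,2)@(1, 5): e=[16,80,0] → X  [on edge]
    (1,2)@(3, 5): e=[20,64,12] → X
    (2,2)@(5, 5): e=[24,48,24] → X
    (5,2)@(11, 5): e=[36,0,60] → .  [on edge]
    (0,3)@(1, 7): e=[44,64,-12] → .
    (1,3)@(3, 7): e=[48,48,0] → X  [on edge]
    (4,3)@(9, 7): e=[60,0,36] → .  [on edge]
    (2,4)@(5, 9): e=[80,16,0] → X  [on edge]
    (3,4)@(7, 9): e=[84,0,12] → .  [on edge]
    (2,5)@(5, 11): e=[108,0,-12] → .  [on edge]
    (3,5)@(7, 11): e=[112,-16,0] → .  [on edge]
  covered (12 px):
    . . . . . . . . .
    . . . X X X . . .
    X X X X X . . . .
    . X X X . . . . .
    . . X . . . . . .
    . . . . . . . . .
T2:
  2·area = 6  (B↔C swapped to make it positive)
  edge (6, 10)→(5, 8): d=(-1,-2) top-left  bias=+0
  edge (5, 8)→(8, 8): d=(3,0) top-left  bias=+0
  edge (8, 8)→(6, 10): d=(-2,2) right/bottom  bias=-1
    (7,0)@(15, 1): e=[27,-21,0] → .  [on edge]
    (6,1)@(13, 3): e=[21,-15,0] → .  [on edge]
    (5,2)@(11, 5): e=[15,-9,0] → .  [on edge]
    (4,3)@(9, 7): e=[9,-3,0] → .  [on edge]
    (3,4)@(7, 9): e=[3,3,0] → .  [on edge]
    (2,5)@(5, 11): e=[-3,9,0] → .  [on edge]
  covered (0 px):
    . . . . . . . . .
    . . . . . . . . .
    . . . . . . . . .
    . . . . . . . . .
    . . . . . . . . .
    . . . . . . . . .
T3:
  2·area = 112
  edge (16, 0)→(16, 8): d=(0,8) right/bottom  bias=-1
  edge (16, 8)→(2, 4): d=(-14,-4) top-left  bias=+0
  edge (2, 4)→(16, 0): d=(14,-4) top-left  bias=+0
    (6,0)@(13, 1): e=[24,86,2] → X
    (7,0)@(15, 1): e=[8,94,10] → X
    (8,0)@(17, 1): e=[-8,102,18] → .
    (3,1)@(7, 3): e=[72,34,6] → X
    (4,1)@(9, 3): e=[56,42,14] → X
    (5,1)@(11, 3): e=[40,50,22] → X
    (8,1)@(17, 3): e=[-8,74,46] → .
    (3,2)@(7, 5): e=[72,6,34] → X
    (8,2)@(17, 5): e=[-8,46,74] → .
    (3,3)@(7, 7): e=[72,-22,62] → .
    (4,3)@(9, 7): e=[56,-14,70] → .
    (5,3)@(11, 7): e=[40,-6,78] → .
  covered (14 px):
    . . . . . . X X .
    . . . X X X X X .
    . . . X X X X X .
    . . . . . . X X .
    . . . . . . . . .
    . . . . . . . . .

Final: [[6,0],[7,0],[3,1],[4,1],[5,1],[6,1],[7,1],[3,2],[4,2],[5,2],[6,2],[7,2],[6,3],[7,3]]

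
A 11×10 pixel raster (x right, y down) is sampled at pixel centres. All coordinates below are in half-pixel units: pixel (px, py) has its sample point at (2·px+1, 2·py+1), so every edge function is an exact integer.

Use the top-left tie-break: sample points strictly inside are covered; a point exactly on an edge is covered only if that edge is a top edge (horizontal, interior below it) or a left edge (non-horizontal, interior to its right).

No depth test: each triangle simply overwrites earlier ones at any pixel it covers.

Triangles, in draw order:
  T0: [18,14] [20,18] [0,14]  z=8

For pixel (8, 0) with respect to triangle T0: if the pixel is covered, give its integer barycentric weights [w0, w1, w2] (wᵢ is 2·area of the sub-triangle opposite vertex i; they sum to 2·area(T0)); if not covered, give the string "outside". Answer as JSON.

T0:
  2·area = 72
  edge (18, 14)→(20, 18): d=(2,4) right/bottom  bias=-1
  edge (20, 18)→(0, 14): d=(-20,-4) top-left  bias=+0
  edge (0, 14)→(18, 14): d=(18,0) top-left  bias=+0
    (2,7)@(5, 15): e=[54,0,18] → #  [on edge]
    (3,7)@(7, 15): e=[46,8,18] → #
    (4,7)@(9, 15): e=[38,16,18] → #
    (5,7)@(11, 15): e=[30,24,18] → #
    (6,7)@(13, 15): e=[22,32,18] → #
    (7,7)@(15, 15): e=[14,40,18] → #
    (8,7)@(17, 15): e=[6,48,18] → #
    (9,7)@(19, 15): e=[-2,56,18] → ·
    (2,8)@(5, 17): e=[58,-40,54] → ·
    (3,8)@(7, 17): e=[50,-32,54] → ·
    (4,8)@(9, 17): e=[42,-24,54] → ·
    (5,8)@(11, 17): e=[34,-16,54] → ·
    (7,8)@(15, 17): e=[18,0,54] → #  [on edge]
  covered (10 px):
    · · · · · · · · · · ·
    · · · · · · · · · · ·
    · · · · · · · · · · ·
    · · · · · · · · · · ·
    · · · · · · · · · · ·
    · · · · · · · · · · ·
    · · · · · · · · · · ·
    · · # # # # # # # · ·
    · · · · · · · # # # ·
    · · · · · · · · · · ·

Answer: "outside"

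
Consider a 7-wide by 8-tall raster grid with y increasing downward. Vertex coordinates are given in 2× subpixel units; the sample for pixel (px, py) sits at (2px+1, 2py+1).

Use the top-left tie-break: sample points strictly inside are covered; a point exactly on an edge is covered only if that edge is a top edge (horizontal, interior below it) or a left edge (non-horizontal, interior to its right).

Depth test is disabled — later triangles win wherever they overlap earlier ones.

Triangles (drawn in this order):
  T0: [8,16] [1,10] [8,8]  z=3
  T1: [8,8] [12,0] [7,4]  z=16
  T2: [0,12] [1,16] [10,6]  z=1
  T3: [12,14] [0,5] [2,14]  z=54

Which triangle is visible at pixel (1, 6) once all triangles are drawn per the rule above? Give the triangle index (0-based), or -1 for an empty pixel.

T0:
  2·area = 56
  edge (8, 16)→(1, 10): d=(-7,-6) top-left  bias=+0
  edge (1, 10)→(8, 8): d=(7,-2) top-left  bias=+0
  edge (8, 8)→(8, 16): d=(0,8) right/bottom  bias=-1
    (2,4)@(5, 9): e=[31,1,24] → X
    (3,4)@(7, 9): e=[43,5,8] → X
    (4,4)@(9, 9): e=[55,9,-8] → .
    (1,5)@(3, 11): e=[5,11,40] → X
    (4,5)@(9, 11): e=[41,23,-8] → .
    (1,6)@(3, 13): e=[-9,25,40] → .
    (2,6)@(5, 13): e=[3,29,24] → X
    (4,6)@(9, 13): e=[27,37,-8] → .
    (2,7)@(5, 15): e=[-11,43,24] → .
    (3,7)@(7, 15): e=[1,47,8] → X
    (4,7)@(9, 15): e=[13,51,-8] → .
  covered (8 px):
    . . . . . . .
    . . . . . . .
    . . . . . . .
    . . . . . . .
    . . X X . . .
    . X X X . . .
    . . X X . . .
    . . . X . . .
T1:
  2·area = 24  (B↔C swapped to make it positive)
  edge (8, 8)→(7, 4): d=(-1,-4) top-left  bias=+0
  edge (7, 4)→(12, 0): d=(5,-4) top-left  bias=+0
  edge (12, 0)→(8, 8): d=(-4,8) right/bottom  bias=-1
    (5,0)@(11, 1): e=[19,1,4] → X
    (6,0)@(13, 1): e=[27,9,-12] → .
    (4,1)@(9, 3): e=[9,3,12] → X
    (5,1)@(11, 3): e=[17,11,-4] → .
    (4,2)@(9, 5): e=[7,13,4] → X
    (5,2)@(11, 5): e=[15,21,-12] → .
    (4,3)@(9, 7): e=[5,23,-4] → .
  covered (3 px):
    . . . . . X .
    . . . . X . .
    . . . . X . .
    . . . . . . .
    . . . . . . .
    . . . . . . .
    . . . . . . .
    . . . . . . .
T2:
  2·area = 46  (B↔C swapped to make it positive)
  edge (0, 12)→(10, 6): d=(10,-6) top-left  bias=+0
  edge (10, 6)→(1, 16): d=(-9,10) right/bottom  bias=-1
  edge (1, 16)→(0, 12): d=(-1,-4) top-left  bias=+0
    (4,3)@(9, 7): e=[4,1,41] → X
    (5,3)@(11, 7): e=[16,-19,49] → .
    (2,4)@(5, 9): e=[0,23,23] → X  [on edge]
    (3,4)@(7, 9): e=[12,3,31] → X
    (4,4)@(9, 9): e=[24,-17,39] → .
    (1,5)@(3, 11): e=[8,25,13] → X
    (3,5)@(7, 11): e=[32,-15,29] → .
    (0,6)@(1, 13): e=[16,27,3] → X
    (2,6)@(5, 13): e=[40,-13,19] → .
    (0,7)@(1, 15): e=[36,9,1] → X
    (1,7)@(3, 15): e=[48,-11,9] → .
  covered (8 px):
    . . . . . . .
    . . . . . . .
    . . . . . . .
    . . . . X . .
    . . X X . . .
    . X X . . . .
    X X . . . . .
    X . . . . . .
T3:
  2·area = 90  (B↔C swapped to make it positive)
  edge (12, 14)→(2, 14): d=(-10,0) right/bottom  bias=-1
  edge (2, 14)→(0, 5): d=(-2,-9) top-left  bias=+0
  edge (0, 5)→(12, 14): d=(12,9) right/bottom  bias=-1
    (0,3)@(1, 7): e=[70,5,15] → X
    (1,3)@(3, 7): e=[70,23,-3] → .
    (0,4)@(1, 9): e=[50,1,39] → X
    (1,4)@(3, 9): e=[50,19,21] → X
    (2,4)@(5, 9): e=[50,37,3] → X
    (3,4)@(7, 9): e=[50,55,-15] → .
    (0,5)@(1, 11): e=[30,-3,63] → .
    (1,5)@(3, 11): e=[30,15,45] → X
    (3,5)@(7, 11): e=[30,51,9] → X
    (4,5)@(9, 11): e=[30,69,-9] → .
    (1,6)@(3, 13): e=[10,11,69] → X
    (4,6)@(9, 13): e=[10,65,15] → X
  covered (11 px):
    . . . . . . .
    . . . . . . .
    . . . . . . .
    X . . . . . .
    X X X . . . .
    . X X X . . .
    . X X X X . .
    . . . . . . .

Z-buffer (winner per pixel, '.' = empty):
  . . . . . 1 .
  . . . . 1 . .
  . . . . 1 . .
  3 . . . 2 . .
  3 3 3 2 . . .
  . 3 3 3 . . .
  2 3 3 3 3 . .
  2 . . 0 . . .

Result: 3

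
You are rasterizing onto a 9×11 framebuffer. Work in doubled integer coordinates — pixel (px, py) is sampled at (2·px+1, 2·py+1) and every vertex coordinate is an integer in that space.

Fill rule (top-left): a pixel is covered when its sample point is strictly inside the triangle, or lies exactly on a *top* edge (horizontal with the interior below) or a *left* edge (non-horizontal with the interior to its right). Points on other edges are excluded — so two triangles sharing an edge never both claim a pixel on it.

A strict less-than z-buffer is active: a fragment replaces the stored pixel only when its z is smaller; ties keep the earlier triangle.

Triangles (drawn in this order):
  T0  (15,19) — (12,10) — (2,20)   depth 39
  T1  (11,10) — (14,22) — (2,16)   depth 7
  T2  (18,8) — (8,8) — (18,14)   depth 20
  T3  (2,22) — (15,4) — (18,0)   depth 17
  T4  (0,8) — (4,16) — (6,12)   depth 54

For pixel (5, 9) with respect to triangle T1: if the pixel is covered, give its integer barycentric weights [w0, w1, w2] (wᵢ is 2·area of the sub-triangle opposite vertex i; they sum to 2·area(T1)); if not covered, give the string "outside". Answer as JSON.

T0:
  2·area = 120  (B↔C swapped to make it positive)
  edge (15, 19)→(2, 20): d=(-13,1) right/bottom  bias=-1
  edge (2, 20)→(12, 10): d=(10,-10) top-left  bias=+0
  edge (12, 10)→(15, 19): d=(3,9) right/bottom  bias=-1
    (4,0)@(9, 1): e=[240,-120,0] → ·  [on edge]
    (8,2)@(17, 5): e=[180,0,-60] → ·  [on edge]
    (5,3)@(11, 7): e=[160,-40,0] → ·  [on edge]
    (7,3)@(15, 7): e=[156,0,-36] → ·  [on edge]
    (6,4)@(13, 9): e=[132,0,-12] → ·  [on edge]
    (5,5)@(11, 11): e=[108,0,12] → █  [on edge]
    (6,5)@(13, 11): e=[106,20,-6] → ·
    (4,6)@(9, 13): e=[84,0,36] → █  [on edge]
    (6,6)@(13, 13): e=[80,40,0] → ·  [on edge]
    (3,7)@(7, 15): e=[60,0,60] → █  [on edge]
    (6,7)@(13, 15): e=[54,60,6] → █
    (7,7)@(15, 15): e=[52,80,-12] → ·
    (2,8)@(5, 17): e=[36,0,84] → █  [on edge]
    (1,9)@(3, 19): e=[12,0,108] → █  [on edge]
    (7,9)@(15, 19): e=[0,120,0] → ·  [on edge]
    (0,10)@(1, 21): e=[-12,0,132] → ·  [on edge]
  covered (18 px):
    · · · · · · · · ·
    · · · · · · · · ·
    · · · · · · · · ·
    · · · · · · · · ·
    · · · · · · · · ·
    · · · · · █ · · ·
    · · · · █ █ · · ·
    · · · █ █ █ █ · ·
    · · █ █ █ █ █ · ·
    · █ █ █ █ █ █ · ·
    · · · · · · · · ·
T1:
  2·area = 126
  edge (11, 10)→(14, 22): d=(3,12) right/bottom  bias=-1
  edge (14, 22)→(2, 16): d=(-12,-6) top-left  bias=+0
  edge (2, 16)→(11, 10): d=(9,-6) top-left  bias=+0
    (5,5)@(11, 11): e=[3,114,9] → █
    (6,5)@(13, 11): e=[-21,126,21] → ·
    (3,6)@(7, 13): e=[57,66,3] → █
    (4,6)@(9, 13): e=[33,78,15] → █
    (6,6)@(13, 13): e=[-15,102,39] → ·
    (2,7)@(5, 15): e=[87,30,9] → █
    (6,7)@(13, 15): e=[-9,78,57] → ·
    (2,8)@(5, 17): e=[93,6,27] → █
    (6,8)@(13, 17): e=[-3,54,75] → ·
    (2,9)@(5, 19): e=[99,-18,45] → ·
    (3,9)@(7, 19): e=[75,-6,57] → ·
    (4,9)@(9, 19): e=[51,6,69] → █
  covered (16 px):
    · · · · · · · · ·
    · · · · · · · · ·
    · · · · · · · · ·
    · · · · · · · · ·
    · · · · · · · · ·
    · · · · · █ · · ·
    · · · █ █ █ · · ·
    · · █ █ █ █ · · ·
    · · █ █ █ █ · · ·
    · · · · █ █ █ · ·
    · · · · · · █ · ·
T2:
  2·area = 60  (B↔C swapped to make it positive)
  edge (18, 8)→(18, 14): d=(0,6) right/bottom  bias=-1
  edge (18, 14)→(8, 8): d=(-10,-6) top-left  bias=+0
  edge (8, 8)→(18, 8): d=(10,0) top-left  bias=+0
    (1,2)@(3, 5): e=[90,0,-30] → ·  [on edge]
    (5,4)@(11, 9): e=[42,8,10] → █
    (6,4)@(13, 9): e=[30,20,10] → █
    (7,4)@(15, 9): e=[18,32,10] → █
    (8,4)@(17, 9): e=[6,44,10] → █
    (5,5)@(11, 11): e=[42,-12,30] → ·
    (6,5)@(13, 11): e=[30,0,30] → █  [on edge]
    (6,6)@(13, 13): e=[30,-20,50] → ·
    (7,6)@(15, 13): e=[18,-8,50] → ·
    (8,6)@(17, 13): e=[6,4,50] → █
    (8,7)@(17, 15): e=[6,-16,70] → ·
  covered (8 px):
    · · · · · · · · ·
    · · · · · · · · ·
    · · · · · · · · ·
    · · · · · · · · ·
    · · · · · █ █ █ █
    · · · · · · █ █ █
    · · · · · · · · █
    · · · · · · · · ·
    · · · · · · · · ·
    · · · · · · · · ·
    · · · · · · · · ·
T3:
  2·area = 2
  edge (2, 22)→(15, 4): d=(13,-18) top-left  bias=+0
  edge (15, 4)→(18, 0): d=(3,-4) top-left  bias=+0
  edge (18, 0)→(2, 22): d=(-16,22) right/bottom  bias=-1
  covered (0 px):
    · · · · · · · · ·
    · · · · · · · · ·
    · · · · · · · · ·
    · · · · · · · · ·
    · · · · · · · · ·
    · · · · · · · · ·
    · · · · · · · · ·
    · · · · · · · · ·
    · · · · · · · · ·
    · · · · · · · · ·
    · · · · · · · · ·
T4:
  2·area = 32  (B↔C swapped to make it positive)
  edge (0, 8)→(6, 12): d=(6,4) right/bottom  bias=-1
  edge (6, 12)→(4, 16): d=(-2,4) right/bottom  bias=-1
  edge (4, 16)→(0, 8): d=(-4,-8) top-left  bias=+0
    (0,4)@(1, 9): e=[2,26,4] → █
    (1,4)@(3, 9): e=[-6,18,20] → ·
    (0,5)@(1, 11): e=[14,22,-4] → ·
    (1,5)@(3, 11): e=[6,14,12] → █
    (2,5)@(5, 11): e=[-2,6,28] → ·
    (1,6)@(3, 13): e=[18,10,4] → █
    (2,6)@(5, 13): e=[10,2,20] → █
    (3,6)@(7, 13): e=[2,-6,36] → ·
    (1,7)@(3, 15): e=[30,6,-4] → ·
    (2,7)@(5, 15): e=[22,-2,12] → ·
  covered (4 px):
    · · · · · · · · ·
    · · · · · · · · ·
    · · · · · · · · ·
    · · · · · · · · ·
    █ · · · · · · · ·
    · █ · · · · · · ·
    · █ █ · · · · · ·
    · · · · · · · · ·
    · · · · · · · · ·
    · · · · · · · · ·
    · · · · · · · · ·

Answer: [18,81,27]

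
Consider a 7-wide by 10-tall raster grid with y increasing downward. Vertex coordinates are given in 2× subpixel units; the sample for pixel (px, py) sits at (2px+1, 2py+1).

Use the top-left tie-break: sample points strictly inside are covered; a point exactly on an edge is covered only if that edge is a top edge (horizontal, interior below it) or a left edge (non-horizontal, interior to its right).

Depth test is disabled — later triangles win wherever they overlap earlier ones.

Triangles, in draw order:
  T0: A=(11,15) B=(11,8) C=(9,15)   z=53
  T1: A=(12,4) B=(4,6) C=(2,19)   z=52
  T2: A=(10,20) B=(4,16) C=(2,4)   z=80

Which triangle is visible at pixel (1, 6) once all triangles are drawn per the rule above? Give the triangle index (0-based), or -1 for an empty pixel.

T0:
  2·area = 14  (B↔C swapped to make it positive)
  edge (11, 15)→(9, 15): d=(-2,0) right/bottom  bias=-1
  edge (9, 15)→(11, 8): d=(2,-7) top-left  bias=+0
  edge (11, 8)→(11, 15): d=(0,7) right/bottom  bias=-1
    (5,0)@(11, 1): e=[28,-14,0] → .  [on edge]
    (6,0)@(13, 1): e=[28,0,-14] → .  [on edge]
    (5,1)@(11, 3): e=[24,-10,0] → .  [on edge]
    (5,2)@(11, 5): e=[20,-6,0] → .  [on edge]
    (5,3)@(11, 7): e=[16,-2,0] → .  [on edge]
    (5,4)@(11, 9): e=[12,2,0] → .  [on edge]
    (5,5)@(11, 11): e=[8,6,0] → .  [on edge]
    (5,6)@(11, 13): e=[4,10,0] → .  [on edge]
    (0,7)@(1, 15): e=[0,-56,70] → .  [on edge]
    (1,7)@(3, 15): e=[0,-42,56] → .  [on edge]
    (2,7)@(5, 15): e=[0,-28,42] → .  [on edge]
    (3,7)@(7, 15): e=[0,-14,28] → .  [on edge]
    (4,7)@(9, 15): e=[0,0,14] → .  [on edge]
    (5,7)@(11, 15): e=[0,14,0] → .  [on edge]
    (6,7)@(13, 15): e=[0,28,-14] → .  [on edge]
    (5,8)@(11, 17): e=[-4,18,0] → .  [on edge]
    (5,9)@(11, 19): e=[-8,22,0] → .  [on edge]
  covered (0 px):
    . . . . . . .
    . . . . . . .
    . . . . . . .
    . . . . . . .
    . . . . . . .
    . . . . . . .
    . . . . . . .
    . . . . . . .
    . . . . . . .
    . . . . . . .
T1:
  2·area = 100  (B↔C swapped to make it positive)
  edge (12, 4)→(2, 19): d=(-10,15) right/bottom  bias=-1
  edge (2, 19)→(4, 6): d=(2,-13) top-left  bias=+0
  edge (4, 6)→(12, 4): d=(8,-2) top-left  bias=+0
    (4,2)@(9, 5): e=[35,63,2] → X
    (5,2)@(11, 5): e=[5,89,6] → X
    (6,2)@(13, 5): e=[-25,115,10] → .
    (2,3)@(5, 7): e=[75,15,10] → X
    (3,3)@(7, 7): e=[45,41,14] → X
    (5,3)@(11, 7): e=[-15,93,22] → .
    (2,4)@(5, 9): e=[55,19,26] → X
    (4,4)@(9, 9): e=[-5,71,34] → .
    (2,5)@(5, 11): e=[35,23,42] → X
    (4,5)@(9, 11): e=[-25,75,50] → .
    (1,6)@(3, 13): e=[45,1,54] → X
    (3,6)@(7, 13): e=[-15,53,62] → .
  covered (13 px):
    . . . . . . .
    . . . . . . .
    . . . . X X .
    . . X X X . .
    . . X X . . .
    . . X X . . .
    . X X . . . .
    . X . . . . .
    . X . . . . .
    . . . . . . .
T2:
  2·area = 64
  edge (10, 20)→(4, 16): d=(-6,-4) top-left  bias=+0
  edge (4, 16)→(2, 4): d=(-2,-12) top-left  bias=+0
  edge (2, 4)→(10, 20): d=(8,16) right/bottom  bias=-1
    (1,3)@(3, 7): e=[50,6,8] → X
    (2,3)@(5, 7): e=[58,30,-24] → .
    (1,4)@(3, 9): e=[38,2,24] → X
    (2,4)@(5, 9): e=[46,26,-8] → .
    (1,5)@(3, 11): e=[26,-2,40] → .
    (2,5)@(5, 11): e=[34,22,8] → X
    (3,5)@(7, 11): e=[42,46,-24] → .
    (2,6)@(5, 13): e=[22,18,24] → X
    (3,6)@(7, 13): e=[30,42,-8] → .
    (2,7)@(5, 15): e=[10,14,40] → X
    (3,7)@(7, 15): e=[18,38,8] → X
    (4,7)@(9, 15): e=[26,62,-24] → .
  covered (8 px):
    . . . . . . .
    . . . . . . .
    . . . . . . .
    . X . . . . .
    . X . . . . .
    . . X . . . .
    . . X . . . .
    . . X X . . .
    . . . X . . .
    . . . . X . .

Z-buffer (winner per pixel, '.' = empty):
  . . . . . . .
  . . . . . . .
  . . . . 1 1 .
  . 2 1 1 1 . .
  . 2 1 1 . . .
  . . 2 1 . . .
  . 1 2 . . . .
  . 1 2 2 . . .
  . 1 . 2 . . .
  . . . . 2 . .

Final: 1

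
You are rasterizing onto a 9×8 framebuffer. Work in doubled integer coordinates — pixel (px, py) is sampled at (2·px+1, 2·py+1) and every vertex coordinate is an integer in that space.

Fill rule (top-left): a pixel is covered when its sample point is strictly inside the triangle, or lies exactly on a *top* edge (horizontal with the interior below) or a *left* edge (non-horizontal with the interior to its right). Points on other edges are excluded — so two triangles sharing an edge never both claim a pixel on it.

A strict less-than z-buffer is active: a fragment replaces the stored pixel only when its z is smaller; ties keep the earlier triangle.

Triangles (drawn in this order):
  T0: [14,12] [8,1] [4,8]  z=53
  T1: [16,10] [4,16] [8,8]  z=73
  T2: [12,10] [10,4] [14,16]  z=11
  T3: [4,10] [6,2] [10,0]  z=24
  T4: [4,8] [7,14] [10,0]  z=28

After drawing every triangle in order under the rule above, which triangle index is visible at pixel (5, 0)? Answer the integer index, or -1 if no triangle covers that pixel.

T0:
  2·area = 86  (B↔C swapped to make it positive)
  edge (14, 12)→(4, 8): d=(-10,-4) top-left  bias=+0
  edge (4, 8)→(8, 1): d=(4,-7) top-left  bias=+0
  edge (8, 1)→(14, 12): d=(6,11) right/bottom  bias=-1
    (3,1)@(7, 3): e=[62,1,23] → █
    (4,1)@(9, 3): e=[70,15,1] → █
    (5,1)@(11, 3): e=[78,29,-21] → ·
    (3,2)@(7, 5): e=[42,9,35] → █
    (5,2)@(11, 5): e=[58,37,-9] → ·
    (2,3)@(5, 7): e=[14,3,69] → █
    (5,3)@(11, 7): e=[38,45,3] → █
    (6,3)@(13, 7): e=[46,59,-19] → ·
    (2,4)@(5, 9): e=[-6,11,81] → ·
    (3,4)@(7, 9): e=[2,25,59] → █
    (6,4)@(13, 9): e=[26,67,-7] → ·
    (3,5)@(7, 11): e=[-18,33,71] → ·
  covered (12 px):
    · · · · · · · · ·
    · · · █ █ · · · ·
    · · · █ █ · · · ·
    · · █ █ █ █ · · ·
    · · · █ █ █ · · ·
    · · · · · · █ · ·
    · · · · · · · · ·
    · · · · · · · · ·
T1:
  2·area = 72
  edge (16, 10)→(4, 16): d=(-12,6) right/bottom  bias=-1
  edge (4, 16)→(8, 8): d=(4,-8) top-left  bias=+0
  edge (8, 8)→(16, 10): d=(8,2) right/bottom  bias=-1
    (4,4)@(9, 9): e=[54,12,6] → █
    (5,4)@(11, 9): e=[42,28,2] → █
    (6,4)@(13, 9): e=[30,44,-2] → ·
    (3,5)@(7, 11): e=[42,4,26] → █
    (6,5)@(13, 11): e=[6,52,14] → █
    (7,5)@(15, 11): e=[-6,68,10] → ·
    (3,6)@(7, 13): e=[18,12,42] → █
    (5,6)@(11, 13): e=[-6,44,34] → ·
    (6,6)@(13, 13): e=[-18,60,30] → ·
    (2,7)@(5, 15): e=[6,4,62] → █
    (3,7)@(7, 15): e=[-6,20,58] → ·
    (4,7)@(9, 15): e=[-18,36,54] → ·
  covered (9 px):
    · · · · · · · · ·
    · · · · · · · · ·
    · · · · · · · · ·
    · · · · · · · · ·
    · · · · █ █ · · ·
    · · · █ █ █ █ · ·
    · · · █ █ · · · ·
    · · █ · · · · · ·
T2:
  degenerate (2·area = 0) — covers nothing
T3:
  2·area = 28
  edge (4, 10)→(6, 2): d=(2,-8) top-left  bias=+0
  edge (6, 2)→(10, 0): d=(4,-2) top-left  bias=+0
  edge (10, 0)→(4, 10): d=(-6,10) right/bottom  bias=-1
    (4,0)@(9, 1): e=[22,2,4] → █
    (5,0)@(11, 1): e=[38,6,-16] → ·
    (3,1)@(7, 3): e=[10,6,12] → █
    (4,1)@(9, 3): e=[26,10,-8] → ·
    (3,2)@(7, 5): e=[14,14,0] → ·  [on edge]
    (2,3)@(5, 7): e=[2,18,8] → █
    (3,3)@(7, 7): e=[18,22,-12] → ·
    (2,4)@(5, 9): e=[6,26,-4] → ·
    (0,7)@(1, 15): e=[-14,42,0] → ·  [on edge]
  covered (3 px):
    · · · · █ · · · ·
    · · · █ · · · · ·
    · · · · · · · · ·
    · · █ · · · · · ·
    · · · · · · · · ·
    · · · · · · · · ·
    · · · · · · · · ·
    · · · · · · · · ·
T4:
  2·area = 60  (B↔C swapped to make it positive)
  edge (4, 8)→(10, 0): d=(6,-8) top-left  bias=+0
  edge (10, 0)→(7, 14): d=(-3,14) right/bottom  bias=-1
  edge (7, 14)→(4, 8): d=(-3,-6) top-left  bias=+0
    (4,1)@(9, 3): e=[10,5,45] → █
    (5,1)@(11, 3): e=[26,-23,57] → ·
    (3,2)@(7, 5): e=[6,27,27] → █
    (4,2)@(9, 5): e=[22,-1,39] → ·
    (2,3)@(5, 7): e=[2,49,9] → █
    (4,3)@(9, 7): e=[34,-7,33] → ·
    (2,4)@(5, 9): e=[14,43,3] → █
    (4,4)@(9, 9): e=[46,-13,27] → ·
    (2,5)@(5, 11): e=[26,37,-3] → ·
    (3,5)@(7, 11): e=[42,9,9] → █
    (4,5)@(9, 11): e=[58,-19,21] → ·
    (3,6)@(7, 13): e=[54,3,3] → █
  covered (8 px):
    · · · · · · · · ·
    · · · · █ · · · ·
    · · · █ · · · · ·
    · · █ █ · · · · ·
    · · █ █ · · · · ·
    · · · █ · · · · ·
    · · · █ · · · · ·
    · · · · · · · · ·

Z-buffer (winner per pixel, '.' = empty):
  . . . . 3 . . . .
  . . . 3 4 . . . .
  . . . 4 0 . . . .
  . . 3 4 0 0 . . .
  . . 4 4 0 0 . . .
  . . . 4 1 1 0 . .
  . . . 4 1 . . . .
  . . 1 . . . . . .

Result: -1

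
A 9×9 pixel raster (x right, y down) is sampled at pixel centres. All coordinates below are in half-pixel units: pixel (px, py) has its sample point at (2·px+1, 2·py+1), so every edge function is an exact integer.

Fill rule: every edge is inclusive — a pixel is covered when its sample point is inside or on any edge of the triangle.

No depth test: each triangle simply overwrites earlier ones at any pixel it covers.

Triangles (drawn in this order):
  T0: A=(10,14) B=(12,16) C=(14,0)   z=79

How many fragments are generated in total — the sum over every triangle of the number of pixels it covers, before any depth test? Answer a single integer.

T0:
  2·area = 36  (B↔C swapped to make it positive)
  edge (10, 14)→(14, 0): d=(4,-14) inclusive
  edge (14, 0)→(12, 16): d=(-2,16) inclusive
  edge (12, 16)→(10, 14): d=(-2,-2) inclusive
    (0,2)@(1, 5): e=[-162,198,0] → ·  [on edge]
    (6,2)@(13, 5): e=[6,6,24] → #
    (7,2)@(15, 5): e=[34,-26,28] → ·
    (1,3)@(3, 7): e=[-126,162,0] → ·  [on edge]
    (6,3)@(13, 7): e=[14,2,20] → #
    (7,3)@(15, 7): e=[42,-30,24] → ·
    (2,4)@(5, 9): e=[-90,126,0] → ·  [on edge]
    (6,4)@(13, 9): e=[22,-2,16] → ·
    (3,5)@(7, 11): e=[-54,90,0] → ·  [on edge]
    (5,5)@(11, 11): e=[2,26,8] → #
    (6,5)@(13, 11): e=[30,-6,12] → ·
    (4,6)@(9, 13): e=[-18,54,0] → ·  [on edge]
    (5,7)@(11, 15): e=[18,18,0] → #  [on edge]
    (6,8)@(13, 17): e=[54,-18,0] → ·  [on edge]
  covered (5 px):
    · · · · · · · · ·
    · · · · · · · · ·
    · · · · · · # · ·
    · · · · · · # · ·
    · · · · · · · · ·
    · · · · · # · · ·
    · · · · · # · · ·
    · · · · · # · · ·
    · · · · · · · · ·

Result: 5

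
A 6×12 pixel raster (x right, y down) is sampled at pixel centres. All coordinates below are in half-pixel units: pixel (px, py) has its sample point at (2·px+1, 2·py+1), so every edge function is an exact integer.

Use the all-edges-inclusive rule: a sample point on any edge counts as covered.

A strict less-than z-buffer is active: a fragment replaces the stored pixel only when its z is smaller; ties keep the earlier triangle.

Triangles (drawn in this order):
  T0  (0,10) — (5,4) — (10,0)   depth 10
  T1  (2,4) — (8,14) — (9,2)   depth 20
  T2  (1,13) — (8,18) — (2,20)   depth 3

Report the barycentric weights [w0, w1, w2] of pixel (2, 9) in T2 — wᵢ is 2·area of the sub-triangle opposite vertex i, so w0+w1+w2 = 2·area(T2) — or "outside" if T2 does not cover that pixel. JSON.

T0:
  2·area = 10
  edge (0, 10)→(5, 4): d=(5,-6) inclusive
  edge (5, 4)→(10, 0): d=(5,-4) inclusive
  edge (10, 0)→(0, 10): d=(-10,10) inclusive
    (4,0)@(9, 1): e=[9,1,0] → X  [on edge]
    (5,0)@(11, 1): e=[21,9,-20] → .
    (3,1)@(7, 3): e=[7,3,0] → X  [on edge]
    (4,1)@(9, 3): e=[19,11,-20] → .
    (2,2)@(5, 5): e=[5,5,0] → X  [on edge]
    (3,2)@(7, 5): e=[17,13,-20] → .
    (1,3)@(3, 7): e=[3,7,0] → X  [on edge]
    (2,3)@(5, 7): e=[15,15,-20] → .
    (0,4)@(1, 9): e=[1,9,0] → X  [on edge]
    (1,4)@(3, 9): e=[13,17,-20] → .
    (0,5)@(1, 11): e=[11,19,-20] → .
  covered (5 px):
    . . . . X .
    . . . X . .
    . . X . . .
    . X . . . .
    X . . . . .
    . . . . . .
    . . . . . .
    . . . . . .
    . . . . . .
    . . . . . .
    . . . . . .
    . . . . . .
T1:
  2·area = 82  (B↔C swapped to make it positive)
  edge (2, 4)→(9, 2): d=(7,-2) inclusive
  edge (9, 2)→(8, 14): d=(-1,12) inclusive
  edge (8, 14)→(2, 4): d=(-6,-10) inclusive
    (3,1)@(7, 3): e=[3,23,56] → X
    (4,1)@(9, 3): e=[7,-1,76] → .
    (1,2)@(3, 5): e=[9,69,4] → X
    (2,2)@(5, 5): e=[13,45,24] → X
    (4,2)@(9, 5): e=[21,-3,64] → .
    (1,3)@(3, 7): e=[23,67,-8] → .
    (2,3)@(5, 7): e=[27,43,12] → X
    (4,3)@(9, 7): e=[35,-5,52] → .
    (2,4)@(5, 9): e=[41,41,0] → X  [on edge]
    (4,4)@(9, 9): e=[49,-7,40] → .
    (2,5)@(5, 11): e=[55,39,-12] → .
    (3,5)@(7, 11): e=[59,15,8] → X
    (5,9)@(11, 19): e=[123,-41,0] → .  [on edge]
  covered (9 px):
    . . . . . .
    . . . X . .
    . X X X . .
    . . X X . .
    . . X X . .
    . . . X . .
    . . . . . .
    . . . . . .
    . . . . . .
    . . . . . .
    . . . . . .
    . . . . . .
T2:
  2·area = 44
  edge (1, 13)→(8, 18): d=(7,5) inclusive
  edge (8, 18)→(2, 20): d=(-6,2) inclusive
  edge (2, 20)→(1, 13): d=(-1,-7) inclusive
    (0,6)@(1, 13): e=[0,44,0] → X  [on edge]
    (1,6)@(3, 13): e=[-10,40,14] → .
    (0,7)@(1, 15): e=[14,32,-2] → .
    (1,7)@(3, 15): e=[4,28,12] → X
    (2,7)@(5, 15): e=[-6,24,26] → .
    (1,8)@(3, 17): e=[18,16,10] → X
    (2,8)@(5, 17): e=[8,12,24] → X
    (3,8)@(7, 17): e=[-2,8,38] → .
    (5,8)@(11, 17): e=[-22,0,66] → .  [on edge]
    (1,9)@(3, 19): e=[32,4,8] → X
    (2,9)@(5, 19): e=[22,0,22] → X  [on edge]
    (3,9)@(7, 19): e=[12,-4,36] → .
  covered (6 px):
    . . . . . .
    . . . . . .
    . . . . . .
    . . . . . .
    . . . . . .
    . . . . . .
    X . . . . .
    . X . . . .
    . X X . . .
    . X X . . .
    . . . . . .
    . . . . . .

Result: [0,22,22]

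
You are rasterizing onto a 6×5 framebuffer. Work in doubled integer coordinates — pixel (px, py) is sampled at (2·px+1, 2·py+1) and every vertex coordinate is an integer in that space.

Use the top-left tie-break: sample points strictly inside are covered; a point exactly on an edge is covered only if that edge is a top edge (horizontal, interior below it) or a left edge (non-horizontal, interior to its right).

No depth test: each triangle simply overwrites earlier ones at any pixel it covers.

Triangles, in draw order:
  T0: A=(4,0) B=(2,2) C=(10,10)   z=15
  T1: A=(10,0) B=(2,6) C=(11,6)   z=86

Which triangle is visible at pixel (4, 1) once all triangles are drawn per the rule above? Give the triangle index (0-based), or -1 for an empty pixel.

T0:
  2·area = 32  (B↔C swapped to make it positive)
  edge (4, 0)→(10, 10): d=(6,10) right/bottom  bias=-1
  edge (10, 10)→(2, 2): d=(-8,-8) top-left  bias=+0
  edge (2, 2)→(4, 0): d=(2,-2) top-left  bias=+0
    (0,0)@(1, 1): e=[36,0,-4] → .  [on edge]
    (1,0)@(3, 1): e=[16,16,0] → X  [on edge]
    (2,0)@(5, 1): e=[-4,32,4] → .
    (0,1)@(1, 3): e=[48,-16,0] → .  [on edge]
    (1,1)@(3, 3): e=[28,0,4] → X  [on edge]
    (2,1)@(5, 3): e=[8,16,8] → X
    (3,1)@(7, 3): e=[-12,32,12] → .
    (1,2)@(3, 5): e=[40,-16,8] → .
    (2,2)@(5, 5): e=[20,0,12] → X  [on edge]
    (3,2)@(7, 5): e=[0,16,16] → .  [on edge]
    (2,3)@(5, 7): e=[32,-16,16] → .
    (3,3)@(7, 7): e=[12,0,20] → X  [on edge]
    (4,4)@(9, 9): e=[4,0,28] → X  [on edge]
  covered (6 px):
    . X . . . .
    . X X . . .
    . . X . . .
    . . . X . .
    . . . . X .
T1:
  2·area = 54  (B↔C swapped to make it positive)
  edge (10, 0)→(11, 6): d=(1,6) right/bottom  bias=-1
  edge (11, 6)→(2, 6): d=(-9,0) right/bottom  bias=-1
  edge (2, 6)→(10, 0): d=(8,-6) top-left  bias=+0
    (4,0)@(9, 1): e=[7,45,2] → X
    (5,0)@(11, 1): e=[-5,45,14] → .
    (3,1)@(7, 3): e=[21,27,6] → X
    (5,1)@(11, 3): e=[-3,27,30] → .
    (2,2)@(5, 5): e=[35,9,10] → X
    (5,2)@(11, 5): e=[-1,9,46] → .
    (2,3)@(5, 7): e=[37,-9,26] → .
    (3,3)@(7, 7): e=[25,-9,38] → .
    (4,3)@(9, 7): e=[13,-9,50] → .
  covered (6 px):
    . . . . X .
    . . . X X .
    . . X X X .
    . . . . . .
    . . . . . .

Z-buffer (winner per pixel, '.' = empty):
  . 0 . . 1 .
  . 0 0 1 1 .
  . . 1 1 1 .
  . . . 0 . .
  . . . . 0 .

Result: 1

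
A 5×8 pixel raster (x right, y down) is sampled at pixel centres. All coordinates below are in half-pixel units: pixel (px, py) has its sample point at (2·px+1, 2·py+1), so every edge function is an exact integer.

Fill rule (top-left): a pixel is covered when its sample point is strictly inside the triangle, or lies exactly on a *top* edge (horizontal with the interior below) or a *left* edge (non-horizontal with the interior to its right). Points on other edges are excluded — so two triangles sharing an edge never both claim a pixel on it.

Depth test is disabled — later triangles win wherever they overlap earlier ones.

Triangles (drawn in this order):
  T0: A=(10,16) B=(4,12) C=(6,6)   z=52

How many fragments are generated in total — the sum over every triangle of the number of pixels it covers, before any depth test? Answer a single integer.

T0:
  2·area = 44
  edge (10, 16)→(4, 12): d=(-6,-4) top-left  bias=+0
  edge (4, 12)→(6, 6): d=(2,-6) top-left  bias=+0
  edge (6, 6)→(10, 16): d=(4,10) right/bottom  bias=-1
    (3,1)@(7, 3): e=[66,0,-22] → .  [on edge]
    (2,4)@(5, 9): e=[22,0,22] → X  [on edge]
    (3,4)@(7, 9): e=[30,12,2] → X
    (4,4)@(9, 9): e=[38,24,-18] → .
    (2,5)@(5, 11): e=[10,4,30] → X
    (4,5)@(9, 11): e=[26,28,-10] → .
    (2,6)@(5, 13): e=[-2,8,38] → .
    (3,6)@(7, 13): e=[6,20,18] → X
    (4,6)@(9, 13): e=[14,32,-2] → .
    (1,7)@(3, 15): e=[-22,0,66] → .  [on edge]
    (3,7)@(7, 15): e=[-6,24,26] → .
    (4,7)@(9, 15): e=[2,36,6] → X
  covered (6 px):
    . . . . .
    . . . . .
    . . . . .
    . . . . .
    . . X X .
    . . X X .
    . . . X .
    . . . . X

Result: 6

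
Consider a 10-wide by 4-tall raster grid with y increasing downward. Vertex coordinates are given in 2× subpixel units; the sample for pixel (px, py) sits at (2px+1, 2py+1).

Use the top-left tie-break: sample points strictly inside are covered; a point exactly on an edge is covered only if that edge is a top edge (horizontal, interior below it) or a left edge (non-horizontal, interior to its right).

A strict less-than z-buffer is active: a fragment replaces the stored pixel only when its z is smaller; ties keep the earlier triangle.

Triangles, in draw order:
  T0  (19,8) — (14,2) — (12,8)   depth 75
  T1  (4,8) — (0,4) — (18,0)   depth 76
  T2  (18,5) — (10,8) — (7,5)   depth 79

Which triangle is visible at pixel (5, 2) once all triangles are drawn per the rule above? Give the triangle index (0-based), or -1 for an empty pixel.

T0:
  2·area = 42  (B↔C swapped to make it positive)
  edge (19, 8)→(12, 8): d=(-7,0) right/bottom  bias=-1
  edge (12, 8)→(14, 2): d=(2,-6) top-left  bias=+0
  edge (14, 2)→(19, 8): d=(5,6) right/bottom  bias=-1
    (6,2)@(13, 5): e=[21,0,21] → #  [on edge]
    (7,2)@(15, 5): e=[21,12,9] → #
    (8,2)@(17, 5): e=[21,24,-3] → ·
    (6,3)@(13, 7): e=[7,4,31] → #
    (8,3)@(17, 7): e=[7,28,7] → #
    (9,3)@(19, 7): e=[7,40,-5] → ·
  covered (5 px):
    · · · · · · · · · ·
    · · · · · · · · · ·
    · · · · · · # # · ·
    · · · · · · # # # ·
T1:
  2·area = 88
  edge (4, 8)→(0, 4): d=(-4,-4) top-left  bias=+0
  edge (0, 4)→(18, 0): d=(18,-4) top-left  bias=+0
  edge (18, 0)→(4, 8): d=(-14,8) right/bottom  bias=-1
    (7,0)@(15, 1): e=[72,6,10] → #
    (8,0)@(17, 1): e=[80,14,-6] → ·
    (2,1)@(5, 3): e=[24,2,62] → #
    (3,1)@(7, 3): e=[32,10,46] → #
    (4,1)@(9, 3): e=[40,18,30] → #
    (5,1)@(11, 3): e=[48,26,14] → #
    (6,1)@(13, 3): e=[56,34,-2] → ·
    (7,1)@(15, 3): e=[64,42,-18] → ·
    (0,2)@(1, 5): e=[0,22,66] → #  [on edge]
    (1,2)@(3, 5): e=[8,30,50] → #
    (5,2)@(11, 5): e=[40,62,-14] → ·
    (0,3)@(1, 7): e=[-8,58,38] → ·
    (1,3)@(3, 7): e=[0,66,22] → #  [on edge]
  covered (12 px):
    · · · · · · · # · ·
    · · # # # # · · · ·
    # # # # # · · · · ·
    · # # · · · · · · ·
T2:
  2·area = 33
  edge (18, 5)→(10, 8): d=(-8,3) right/bottom  bias=-1
  edge (10, 8)→(7, 5): d=(-3,-3) top-left  bias=+0
  edge (7, 5)→(18, 5): d=(11,0) top-left  bias=+0
    (1,0)@(3, 1): e=[77,0,-44] → ·  [on edge]
    (2,1)@(5, 3): e=[55,0,-22] → ·  [on edge]
    (0,2)@(1, 5): e=[51,-18,0] → ·  [on edge]
    (1,2)@(3, 5): e=[45,-12,0] → ·  [on edge]
    (2,2)@(5, 5): e=[39,-6,0] → ·  [on edge]
    (3,2)@(7, 5): e=[33,0,0] → #  [on edge]
    (4,2)@(9, 5): e=[27,6,0] → #  [on edge]
    (5,2)@(11, 5): e=[21,12,0] → #  [on edge]
    (6,2)@(13, 5): e=[15,18,0] → #  [on edge]
    (7,2)@(15, 5): e=[9,24,0] → #  [on edge]
    (8,2)@(17, 5): e=[3,30,0] → #  [on edge]
    (9,2)@(19, 5): e=[-3,36,0] → ·  [on edge]
    (4,3)@(9, 7): e=[11,0,22] → #  [on edge]
  covered (8 px):
    · · · · · · · · · ·
    · · · · · · · · · ·
    · · · # # # # # # ·
    · · · · # # · · · ·

Z-buffer (winner per pixel, '.' = empty):
  . . . . . . . 1 . .
  . . 1 1 1 1 . . . .
  1 1 1 1 1 2 0 0 2 .
  . 1 1 . 2 2 0 0 0 .

Result: 2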